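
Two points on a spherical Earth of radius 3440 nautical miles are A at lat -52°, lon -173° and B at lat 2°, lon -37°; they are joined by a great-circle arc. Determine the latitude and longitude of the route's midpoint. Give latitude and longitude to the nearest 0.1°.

≈ lat -47.0°, lon -74.5°

The haversine formula gives a central angle δ ≈ 2.060 rad (118.0°) between the endpoints.
Interpolate at f = 1/2 with slerp weights a = sin((1−f)δ)/sin δ ≈ 0.971, b = sin(fδ)/sin δ ≈ 0.971.
p = a·p₁ + b·p₂ ≈ (0.182, -0.657, -0.732); φ = arcsin(p_z) ≈ -47.02°, λ = atan2(p_y, p_x) ≈ -74.54°.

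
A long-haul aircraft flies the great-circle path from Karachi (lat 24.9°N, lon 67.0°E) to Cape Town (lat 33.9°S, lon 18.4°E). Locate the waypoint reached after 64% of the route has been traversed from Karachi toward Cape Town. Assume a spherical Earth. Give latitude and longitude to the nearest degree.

Write both endpoints as unit vectors p₁, p₂ with components (cos φ cos λ, cos φ sin λ, sin φ).
The central angle between the endpoints is δ = arccos(p₁·p₂) ≈ 1.305 rad (74.7°).
Interpolate at f = 0.64 with slerp weights a = sin((1−f)δ)/sin δ ≈ 0.469, b = sin(fδ)/sin δ ≈ 0.768.
p = a·p₁ + b·p₂ ≈ (0.771, 0.593, -0.231); φ = arcsin(p_z) ≈ -13.36°, λ = atan2(p_y, p_x) ≈ 37.55°.

≈ lat 13°S, lon 38°E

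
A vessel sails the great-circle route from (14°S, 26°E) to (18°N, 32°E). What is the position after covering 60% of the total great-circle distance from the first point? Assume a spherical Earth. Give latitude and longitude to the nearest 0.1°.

Convert each endpoint to a unit vector on the sphere (x = cos φ cos λ, y = cos φ sin λ, z = sin φ).
The central angle between the endpoints is δ = arccos(p₁·p₂) ≈ 0.568 rad (32.5°).
Interpolate at f = 0.60 with slerp weights a = sin((1−f)δ)/sin δ ≈ 0.419, b = sin(fδ)/sin δ ≈ 0.621.
p = a·p₁ + b·p₂ ≈ (0.866, 0.491, 0.091); φ = arcsin(p_z) ≈ 5.20°, λ = atan2(p_y, p_x) ≈ 29.56°.

≈ (5.2°N, 29.6°E)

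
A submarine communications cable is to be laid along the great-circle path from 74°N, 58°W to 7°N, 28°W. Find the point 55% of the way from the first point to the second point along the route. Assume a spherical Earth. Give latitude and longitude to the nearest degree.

The haversine formula gives a central angle δ ≈ 1.209 rad (69.3°) between the endpoints.
Interpolate at f = 0.55 with slerp weights a = sin((1−f)δ)/sin δ ≈ 0.553, b = sin(fδ)/sin δ ≈ 0.660.
p = a·p₁ + b·p₂ ≈ (0.659, -0.437, 0.612); φ = arcsin(p_z) ≈ 37.76°, λ = atan2(p_y, p_x) ≈ -33.54°.

≈ 38°N, 34°W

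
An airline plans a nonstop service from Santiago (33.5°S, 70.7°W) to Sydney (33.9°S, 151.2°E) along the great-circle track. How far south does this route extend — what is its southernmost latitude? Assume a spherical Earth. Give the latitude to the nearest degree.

The great circle lies in the plane with unit normal n̂ = (p₁ × p₂)/|p₁ × p₂|.
Here n̂_z ≈ -0.472; the vertex latitude is φ_max = arccos|n̂_z| ≈ 61.8°.

≈ 62°S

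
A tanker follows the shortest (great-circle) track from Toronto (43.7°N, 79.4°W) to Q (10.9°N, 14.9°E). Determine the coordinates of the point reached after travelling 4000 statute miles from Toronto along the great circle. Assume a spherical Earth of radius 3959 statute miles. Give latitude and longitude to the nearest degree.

Write both endpoints as unit vectors p₁, p₂ with components (cos φ cos λ, cos φ sin λ, sin φ).
The central angle between the endpoints is δ = arccos(p₁·p₂) ≈ 1.493 rad (85.6°). The total great-circle distance is δ·R ≈ 1.493 × 3959 ≈ 5912 mi, so the target fraction is f = 4000/5912 ≈ 0.677.
Interpolate at f ≈ 0.677 with slerp weights a = sin((1−f)δ)/sin δ ≈ 0.466, b = sin(fδ)/sin δ ≈ 0.850.
p = a·p₁ + b·p₂ ≈ (0.868, -0.116, 0.482); φ = arcsin(p_z) ≈ 28.85°, λ = atan2(p_y, p_x) ≈ -7.64°.

≈ (29°N, 8°W)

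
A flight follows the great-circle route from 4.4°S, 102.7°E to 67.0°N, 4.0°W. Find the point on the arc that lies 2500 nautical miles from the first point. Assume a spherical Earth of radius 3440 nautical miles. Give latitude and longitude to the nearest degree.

Write both endpoints as unit vectors p₁, p₂ with components (cos φ cos λ, cos φ sin λ, sin φ).
The central angle between the endpoints is δ = arccos(p₁·p₂) ≈ 1.754 rad (100.5°). The total great-circle distance is δ·R ≈ 1.754 × 3440 ≈ 6035 nmi, so the target fraction is f = 2500/6035 ≈ 0.414.
Interpolate at f ≈ 0.414 with slerp weights a = sin((1−f)δ)/sin δ ≈ 0.871, b = sin(fδ)/sin δ ≈ 0.676.
p = a·p₁ + b·p₂ ≈ (0.073, 0.828, 0.555); φ = arcsin(p_z) ≈ 33.73°, λ = atan2(p_y, p_x) ≈ 85.00°.

≈ 34°N, 85°E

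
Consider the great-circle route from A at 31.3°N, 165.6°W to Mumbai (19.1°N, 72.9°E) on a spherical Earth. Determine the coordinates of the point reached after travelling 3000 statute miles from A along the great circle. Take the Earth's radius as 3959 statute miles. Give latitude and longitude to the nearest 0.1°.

≈ 44.6°N, 140.9°E

From cos δ = sin φ₁ sin φ₂ + cos φ₁ cos φ₂ cos Δλ, the central angle is δ ≈ 1.825 rad (104.6°). The total great-circle distance is δ·R ≈ 1.825 × 3959 ≈ 7227 mi, so the target fraction is f = 3000/7227 ≈ 0.415.
Interpolate at f ≈ 0.415 with slerp weights a = sin((1−f)δ)/sin δ ≈ 0.905, b = sin(fδ)/sin δ ≈ 0.710.
p = a·p₁ + b·p₂ ≈ (-0.552, 0.449, 0.703); φ = arcsin(p_z) ≈ 44.64°, λ = atan2(p_y, p_x) ≈ 140.86°.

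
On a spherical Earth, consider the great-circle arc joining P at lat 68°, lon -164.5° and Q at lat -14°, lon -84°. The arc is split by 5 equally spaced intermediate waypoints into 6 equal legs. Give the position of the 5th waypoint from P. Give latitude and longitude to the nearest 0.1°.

≈ lat 1.4°, lon -90.1°

Convert each endpoint to a unit vector on the sphere (x = cos φ cos λ, y = cos φ sin λ, z = sin φ).
The central angle between the endpoints is δ = arccos(p₁·p₂) ≈ 1.736 rad (99.5°).
Interpolate at f = 5/6 with slerp weights a = sin((1−f)δ)/sin δ ≈ 0.289, b = sin(fδ)/sin δ ≈ 1.006.
p = a·p₁ + b·p₂ ≈ (-0.002, -1.000, 0.025); φ = arcsin(p_z) ≈ 1.42°, λ = atan2(p_y, p_x) ≈ -90.14°.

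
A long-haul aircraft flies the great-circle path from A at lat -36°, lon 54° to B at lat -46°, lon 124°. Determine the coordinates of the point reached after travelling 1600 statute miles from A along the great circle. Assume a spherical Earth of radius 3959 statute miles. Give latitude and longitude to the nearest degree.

≈ lat -46°, lon 82°

The haversine formula gives a central angle δ ≈ 0.908 rad (52.0°) between the endpoints. The total great-circle distance is δ·R ≈ 0.908 × 3959 ≈ 3596 mi, so the target fraction is f = 1600/3596 ≈ 0.445.
Interpolate at f ≈ 0.445 with slerp weights a = sin((1−f)δ)/sin δ ≈ 0.613, b = sin(fδ)/sin δ ≈ 0.499.
p = a·p₁ + b·p₂ ≈ (0.098, 0.688, -0.719); φ = arcsin(p_z) ≈ -45.96°, λ = atan2(p_y, p_x) ≈ 81.92°.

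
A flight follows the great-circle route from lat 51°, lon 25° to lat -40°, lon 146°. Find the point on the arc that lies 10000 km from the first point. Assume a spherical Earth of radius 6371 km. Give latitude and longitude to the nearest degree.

≈ lat -5°, lon 108°

Write both endpoints as unit vectors p₁, p₂ with components (cos φ cos λ, cos φ sin λ, sin φ).
The central angle between the endpoints is δ = arccos(p₁·p₂) ≈ 2.416 rad (138.4°). The total great-circle distance is δ·R ≈ 2.416 × 6371 ≈ 15390 km, so the target fraction is f = 10000/15390 ≈ 0.650.
Interpolate at f ≈ 0.650 with slerp weights a = sin((1−f)δ)/sin δ ≈ 1.128, b = sin(fδ)/sin δ ≈ 1.506.
p = a·p₁ + b·p₂ ≈ (-0.313, 0.945, -0.092); φ = arcsin(p_z) ≈ -5.27°, λ = atan2(p_y, p_x) ≈ 108.35°.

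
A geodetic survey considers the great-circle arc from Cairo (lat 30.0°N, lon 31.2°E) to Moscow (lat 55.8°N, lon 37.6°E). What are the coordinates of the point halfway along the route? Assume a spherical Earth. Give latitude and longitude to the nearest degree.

Write both endpoints as unit vectors p₁, p₂ with components (cos φ cos λ, cos φ sin λ, sin φ).
The central angle between the endpoints is δ = arccos(p₁·p₂) ≈ 0.457 rad (26.2°).
Interpolate at f = 1/2 with slerp weights a = sin((1−f)δ)/sin δ ≈ 0.513, b = sin(fδ)/sin δ ≈ 0.513.
p = a·p₁ + b·p₂ ≈ (0.609, 0.406, 0.681); φ = arcsin(p_z) ≈ 42.94°, λ = atan2(p_y, p_x) ≈ 33.72°.

≈ lat 43°N, lon 34°E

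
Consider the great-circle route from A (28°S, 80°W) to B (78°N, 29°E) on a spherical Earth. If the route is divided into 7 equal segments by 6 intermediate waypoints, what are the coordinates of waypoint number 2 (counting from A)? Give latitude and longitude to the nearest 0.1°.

≈ (5.9°N, 72.4°W)

Write both endpoints as unit vectors p₁, p₂ with components (cos φ cos λ, cos φ sin λ, sin φ).
The central angle between the endpoints is δ = arccos(p₁·p₂) ≈ 2.116 rad (121.3°).
Interpolate at f = 2/7 with slerp weights a = sin((1−f)δ)/sin δ ≈ 1.168, b = sin(fδ)/sin δ ≈ 0.665.
p = a·p₁ + b·p₂ ≈ (0.300, -0.948, 0.102); φ = arcsin(p_z) ≈ 5.87°, λ = atan2(p_y, p_x) ≈ -72.45°.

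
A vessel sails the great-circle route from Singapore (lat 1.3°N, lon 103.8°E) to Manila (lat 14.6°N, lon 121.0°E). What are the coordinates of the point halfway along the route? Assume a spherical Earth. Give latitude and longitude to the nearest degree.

Write both endpoints as unit vectors p₁, p₂ with components (cos φ cos λ, cos φ sin λ, sin φ).
The central angle between the endpoints is δ = arccos(p₁·p₂) ≈ 0.377 rad (21.6°).
Interpolate at f = 1/2 with slerp weights a = sin((1−f)δ)/sin δ ≈ 0.509, b = sin(fδ)/sin δ ≈ 0.509.
p = a·p₁ + b·p₂ ≈ (-0.375, 0.916, 0.140); φ = arcsin(p_z) ≈ 8.04°, λ = atan2(p_y, p_x) ≈ 112.26°.

≈ lat 8°N, lon 112°E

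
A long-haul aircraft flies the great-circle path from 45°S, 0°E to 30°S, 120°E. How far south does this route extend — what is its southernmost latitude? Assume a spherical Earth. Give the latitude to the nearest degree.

The great circle lies in the plane with unit normal n̂ = (p₁ × p₂)/|p₁ × p₂|.
Here n̂_z ≈ +0.531; the vertex latitude is φ_max = arccos|n̂_z| ≈ 57.9°.

≈ 58°S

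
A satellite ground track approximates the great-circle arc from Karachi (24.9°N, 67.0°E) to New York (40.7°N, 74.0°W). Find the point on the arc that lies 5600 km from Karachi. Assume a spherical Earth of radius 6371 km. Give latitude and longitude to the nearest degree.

Write both endpoints as unit vectors p₁, p₂ with components (cos φ cos λ, cos φ sin λ, sin φ).
The central angle between the endpoints is δ = arccos(p₁·p₂) ≈ 1.834 rad (105.1°). The total great-circle distance is δ·R ≈ 1.834 × 6371 ≈ 11682 km, so the target fraction is f = 5600/11682 ≈ 0.479.
Interpolate at f ≈ 0.479 with slerp weights a = sin((1−f)δ)/sin δ ≈ 0.845, b = sin(fδ)/sin δ ≈ 0.797.
p = a·p₁ + b·p₂ ≈ (0.466, 0.124, 0.876); φ = arcsin(p_z) ≈ 61.15°, λ = atan2(p_y, p_x) ≈ 14.95°.

≈ (61°N, 15°E)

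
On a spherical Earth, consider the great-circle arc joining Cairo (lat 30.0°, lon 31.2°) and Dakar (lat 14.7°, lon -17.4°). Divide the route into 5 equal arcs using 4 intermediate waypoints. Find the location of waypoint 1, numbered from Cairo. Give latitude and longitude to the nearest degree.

Write both endpoints as unit vectors p₁, p₂ with components (cos φ cos λ, cos φ sin λ, sin φ).
The central angle between the endpoints is δ = arccos(p₁·p₂) ≈ 0.822 rad (47.1°).
Interpolate at f = 1/5 with slerp weights a = sin((1−f)δ)/sin δ ≈ 0.834, b = sin(fδ)/sin δ ≈ 0.223.
p = a·p₁ + b·p₂ ≈ (0.824, 0.310, 0.474); φ = arcsin(p_z) ≈ 28.29°, λ = atan2(p_y, p_x) ≈ 20.59°.

≈ lat 28°, lon 21°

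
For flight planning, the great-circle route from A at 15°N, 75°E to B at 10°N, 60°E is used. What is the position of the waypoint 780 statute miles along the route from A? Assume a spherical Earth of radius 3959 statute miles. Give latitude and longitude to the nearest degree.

Convert each endpoint to a unit vector on the sphere (x = cos φ cos λ, y = cos φ sin λ, z = sin φ).
The central angle between the endpoints is δ = arccos(p₁·p₂) ≈ 0.270 rad (15.5°). The total great-circle distance is δ·R ≈ 0.270 × 3959 ≈ 1069 mi, so the target fraction is f = 780/1069 ≈ 0.730.
Interpolate at f ≈ 0.730 with slerp weights a = sin((1−f)δ)/sin δ ≈ 0.273, b = sin(fδ)/sin δ ≈ 0.734.
p = a·p₁ + b·p₂ ≈ (0.430, 0.881, 0.198); φ = arcsin(p_z) ≈ 11.43°, λ = atan2(p_y, p_x) ≈ 64.00°.

≈ 11°N, 64°E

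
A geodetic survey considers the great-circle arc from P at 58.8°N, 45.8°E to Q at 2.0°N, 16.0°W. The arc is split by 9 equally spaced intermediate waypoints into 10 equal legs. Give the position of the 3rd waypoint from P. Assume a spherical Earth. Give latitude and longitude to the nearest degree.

Write both endpoints as unit vectors p₁, p₂ with components (cos φ cos λ, cos φ sin λ, sin φ).
The central angle between the endpoints is δ = arccos(p₁·p₂) ≈ 1.293 rad (74.1°).
Interpolate at f = 3/10 with slerp weights a = sin((1−f)δ)/sin δ ≈ 0.818, b = sin(fδ)/sin δ ≈ 0.393.
p = a·p₁ + b·p₂ ≈ (0.673, 0.195, 0.713); φ = arcsin(p_z) ≈ 45.50°, λ = atan2(p_y, p_x) ≈ 16.18°.

≈ 45°N, 16°E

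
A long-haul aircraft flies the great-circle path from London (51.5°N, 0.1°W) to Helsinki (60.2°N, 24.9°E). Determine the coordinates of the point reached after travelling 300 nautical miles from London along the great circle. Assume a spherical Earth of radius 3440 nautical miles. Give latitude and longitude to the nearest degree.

≈ (55°N, 6°E)

Convert each endpoint to a unit vector on the sphere (x = cos φ cos λ, y = cos φ sin λ, z = sin φ).
The central angle between the endpoints is δ = arccos(p₁·p₂) ≈ 0.286 rad (16.4°). The total great-circle distance is δ·R ≈ 0.286 × 3440 ≈ 982 nmi, so the target fraction is f = 300/982 ≈ 0.305.
Interpolate at f ≈ 0.305 with slerp weights a = sin((1−f)δ)/sin δ ≈ 0.700, b = sin(fδ)/sin δ ≈ 0.309.
p = a·p₁ + b·p₂ ≈ (0.575, 0.064, 0.816); φ = arcsin(p_z) ≈ 54.66°, λ = atan2(p_y, p_x) ≈ 6.35°.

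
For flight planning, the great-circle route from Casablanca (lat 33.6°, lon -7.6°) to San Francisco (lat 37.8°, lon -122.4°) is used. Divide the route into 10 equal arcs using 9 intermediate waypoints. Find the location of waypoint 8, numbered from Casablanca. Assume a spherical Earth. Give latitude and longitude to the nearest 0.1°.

≈ lat 47.6°, lon -102.9°

Convert each endpoint to a unit vector on the sphere (x = cos φ cos λ, y = cos φ sin λ, z = sin φ).
The central angle between the endpoints is δ = arccos(p₁·p₂) ≈ 1.508 rad (86.4°).
Interpolate at f = 8/10 with slerp weights a = sin((1−f)δ)/sin δ ≈ 0.298, b = sin(fδ)/sin δ ≈ 0.936.
p = a·p₁ + b·p₂ ≈ (-0.151, -0.657, 0.738); φ = arcsin(p_z) ≈ 47.60°, λ = atan2(p_y, p_x) ≈ -102.91°.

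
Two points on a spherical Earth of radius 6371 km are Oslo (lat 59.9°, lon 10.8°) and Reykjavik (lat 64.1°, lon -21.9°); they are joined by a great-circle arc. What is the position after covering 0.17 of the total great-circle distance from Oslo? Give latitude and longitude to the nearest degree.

Convert each endpoint to a unit vector on the sphere (x = cos φ cos λ, y = cos φ sin λ, z = sin φ).
The central angle between the endpoints is δ = arccos(p₁·p₂) ≈ 0.274 rad (15.7°).
Interpolate at f = 0.17 with slerp weights a = sin((1−f)δ)/sin δ ≈ 0.833, b = sin(fδ)/sin δ ≈ 0.172.
p = a·p₁ + b·p₂ ≈ (0.480, 0.050, 0.876); φ = arcsin(p_z) ≈ 61.13°, λ = atan2(p_y, p_x) ≈ 5.98°.

≈ lat 61°, lon 6°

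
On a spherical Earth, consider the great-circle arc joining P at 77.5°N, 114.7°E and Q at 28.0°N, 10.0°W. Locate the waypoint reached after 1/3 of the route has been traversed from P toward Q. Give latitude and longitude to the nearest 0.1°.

The haversine formula gives a central angle δ ≈ 1.214 rad (69.5°) between the endpoints.
Interpolate at f = 1/3 with slerp weights a = sin((1−f)δ)/sin δ ≈ 0.772, b = sin(fδ)/sin δ ≈ 0.420.
p = a·p₁ + b·p₂ ≈ (0.295, 0.087, 0.951); φ = arcsin(p_z) ≈ 72.05°, λ = atan2(p_y, p_x) ≈ 16.49°.

≈ 72.1°N, 16.5°E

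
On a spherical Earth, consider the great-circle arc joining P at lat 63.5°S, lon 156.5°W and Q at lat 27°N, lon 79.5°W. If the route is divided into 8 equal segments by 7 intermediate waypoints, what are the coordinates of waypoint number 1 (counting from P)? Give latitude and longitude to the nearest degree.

≈ lat 56°S, lon 134°W

Convert each endpoint to a unit vector on the sphere (x = cos φ cos λ, y = cos φ sin λ, z = sin φ).
The central angle between the endpoints is δ = arccos(p₁·p₂) ≈ 1.893 rad (108.5°).
Interpolate at f = 1/8 with slerp weights a = sin((1−f)δ)/sin δ ≈ 1.050, b = sin(fδ)/sin δ ≈ 0.247.
p = a·p₁ + b·p₂ ≈ (-0.390, -0.403, -0.828); φ = arcsin(p_z) ≈ -55.88°, λ = atan2(p_y, p_x) ≈ -134.01°.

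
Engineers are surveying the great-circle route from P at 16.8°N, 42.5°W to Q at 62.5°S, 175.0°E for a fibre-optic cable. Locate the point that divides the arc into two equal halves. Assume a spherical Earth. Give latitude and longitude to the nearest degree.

Write both endpoints as unit vectors p₁, p₂ with components (cos φ cos λ, cos φ sin λ, sin φ).
The central angle between the endpoints is δ = arccos(p₁·p₂) ≈ 2.223 rad (127.4°).
Interpolate at f = 1/2 with slerp weights a = sin((1−f)δ)/sin δ ≈ 1.128, b = sin(fδ)/sin δ ≈ 1.128.
p = a·p₁ + b·p₂ ≈ (0.277, -0.684, -0.675); φ = arcsin(p_z) ≈ -42.42°, λ = atan2(p_y, p_x) ≈ -67.94°.

≈ 42°S, 68°W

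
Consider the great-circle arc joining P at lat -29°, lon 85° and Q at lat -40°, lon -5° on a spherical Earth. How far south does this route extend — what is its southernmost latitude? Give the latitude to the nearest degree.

≈ -45°

The great circle lies in the plane with unit normal n̂ = (p₁ × p₂)/|p₁ × p₂|.
Here n̂_z ≈ -0.705; the vertex latitude is φ_max = arccos|n̂_z| ≈ 45.2°.
Check via Clairaut: cos φ_max = |cos φ₁| · sin C = cos(29.0°)·sin(126.3°) ≈ 0.705, again giving ≈ 45.2°.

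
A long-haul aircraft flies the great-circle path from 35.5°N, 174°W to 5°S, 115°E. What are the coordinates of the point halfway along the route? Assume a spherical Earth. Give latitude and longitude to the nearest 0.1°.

Write both endpoints as unit vectors p₁, p₂ with components (cos φ cos λ, cos φ sin λ, sin φ).
The central angle between the endpoints is δ = arccos(p₁·p₂) ≈ 1.356 rad (77.7°).
Interpolate at f = 1/2 with slerp weights a = sin((1−f)δ)/sin δ ≈ 0.642, b = sin(fδ)/sin δ ≈ 0.642.
p = a·p₁ + b·p₂ ≈ (-0.790, 0.525, 0.317); φ = arcsin(p_z) ≈ 18.47°, λ = atan2(p_y, p_x) ≈ 146.40°.

≈ 18.5°N, 146.4°E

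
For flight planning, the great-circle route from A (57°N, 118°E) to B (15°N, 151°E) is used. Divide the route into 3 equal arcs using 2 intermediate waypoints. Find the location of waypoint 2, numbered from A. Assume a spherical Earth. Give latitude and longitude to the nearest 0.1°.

Convert each endpoint to a unit vector on the sphere (x = cos φ cos λ, y = cos φ sin λ, z = sin φ).
The central angle between the endpoints is δ = arccos(p₁·p₂) ≈ 0.852 rad (48.8°).
Interpolate at f = 2/3 with slerp weights a = sin((1−f)δ)/sin δ ≈ 0.372, b = sin(fδ)/sin δ ≈ 0.715.
p = a·p₁ + b·p₂ ≈ (-0.699, 0.514, 0.497); φ = arcsin(p_z) ≈ 29.82°, λ = atan2(p_y, p_x) ≈ 143.69°.

≈ (29.8°N, 143.7°E)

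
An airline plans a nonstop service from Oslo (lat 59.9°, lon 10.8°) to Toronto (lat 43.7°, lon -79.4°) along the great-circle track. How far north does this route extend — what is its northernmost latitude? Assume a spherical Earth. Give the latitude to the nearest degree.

The great circle lies in the plane with unit normal n̂ = (p₁ × p₂)/|p₁ × p₂|.
Here n̂_z ≈ -0.452; the vertex latitude is φ_max = arccos|n̂_z| ≈ 63.1°.
Check via Clairaut: cos φ_max = |cos φ₁| · sin C = cos(59.9°)·sin(64.3°) ≈ 0.452, again giving ≈ 63.1°.

≈ 63°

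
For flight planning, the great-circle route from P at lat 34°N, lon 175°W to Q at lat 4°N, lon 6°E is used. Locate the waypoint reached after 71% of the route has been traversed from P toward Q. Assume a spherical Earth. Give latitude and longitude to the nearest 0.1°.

≈ lat 45.2°N, lon 7.3°E

Convert each endpoint to a unit vector on the sphere (x = cos φ cos λ, y = cos φ sin λ, z = sin φ).
The central angle between the endpoints is δ = arccos(p₁·p₂) ≈ 2.478 rad (142.0°).
Interpolate at f = 0.71 with slerp weights a = sin((1−f)δ)/sin δ ≈ 1.069, b = sin(fδ)/sin δ ≈ 1.595.
p = a·p₁ + b·p₂ ≈ (0.699, 0.089, 0.709); φ = arcsin(p_z) ≈ 45.16°, λ = atan2(p_y, p_x) ≈ 7.26°.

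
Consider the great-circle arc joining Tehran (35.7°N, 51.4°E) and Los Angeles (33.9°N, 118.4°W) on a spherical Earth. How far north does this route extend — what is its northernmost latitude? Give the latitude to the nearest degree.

≈ 83°N

The great circle lies in the plane with unit normal n̂ = (p₁ × p₂)/|p₁ × p₂|.
Here n̂_z ≈ -0.127; the vertex latitude is φ_max = arccos|n̂_z| ≈ 82.7°.
Check via Clairaut: cos φ_max = |cos φ₁| · sin C = cos(35.7°)·sin(9.0°) ≈ 0.127, again giving ≈ 82.7°.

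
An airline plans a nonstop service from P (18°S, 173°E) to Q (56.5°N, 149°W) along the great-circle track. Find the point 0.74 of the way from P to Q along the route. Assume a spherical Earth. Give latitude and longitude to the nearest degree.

≈ (38°N, 165°W)

The haversine formula gives a central angle δ ≈ 1.414 rad (81.0°) between the endpoints.
Interpolate at f = 0.74 with slerp weights a = sin((1−f)δ)/sin δ ≈ 0.364, b = sin(fδ)/sin δ ≈ 0.876.
p = a·p₁ + b·p₂ ≈ (-0.758, -0.207, 0.618); φ = arcsin(p_z) ≈ 38.20°, λ = atan2(p_y, p_x) ≈ -164.73°.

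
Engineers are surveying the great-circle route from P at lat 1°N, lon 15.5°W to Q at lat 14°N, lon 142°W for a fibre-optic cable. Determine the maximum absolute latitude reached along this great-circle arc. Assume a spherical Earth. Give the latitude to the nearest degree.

≈ 18°N

The great circle lies in the plane with unit normal n̂ = (p₁ × p₂)/|p₁ × p₂|.
Here n̂_z ≈ -0.951; the vertex latitude is φ_max = arccos|n̂_z| ≈ 17.9°.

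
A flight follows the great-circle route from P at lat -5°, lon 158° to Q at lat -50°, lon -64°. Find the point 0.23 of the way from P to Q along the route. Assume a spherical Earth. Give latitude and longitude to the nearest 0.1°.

From cos δ = sin φ₁ sin φ₂ + cos φ₁ cos φ₂ cos Δλ, the central angle is δ ≈ 1.992 rad (114.1°).
Interpolate at f = 0.23 with slerp weights a = sin((1−f)δ)/sin δ ≈ 1.095, b = sin(fδ)/sin δ ≈ 0.485.
p = a·p₁ + b·p₂ ≈ (-0.875, 0.129, -0.467); φ = arcsin(p_z) ≈ -27.83°, λ = atan2(p_y, p_x) ≈ 171.64°.

≈ lat -27.8°, lon 171.6°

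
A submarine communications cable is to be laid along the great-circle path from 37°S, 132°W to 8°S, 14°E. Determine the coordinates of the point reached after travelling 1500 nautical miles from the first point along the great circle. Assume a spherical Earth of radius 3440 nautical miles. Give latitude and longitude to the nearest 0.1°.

≈ 52.6°S, 104.0°W

From cos δ = sin φ₁ sin φ₂ + cos φ₁ cos φ₂ cos Δλ, the central angle is δ ≈ 2.180 rad (124.9°). The total great-circle distance is δ·R ≈ 2.180 × 3440 ≈ 7498 nmi, so the target fraction is f = 1500/7498 ≈ 0.200.
Interpolate at f ≈ 0.200 with slerp weights a = sin((1−f)δ)/sin δ ≈ 1.201, b = sin(fδ)/sin δ ≈ 0.515.
p = a·p₁ + b·p₂ ≈ (-0.147, -0.589, -0.794); φ = arcsin(p_z) ≈ -52.60°, λ = atan2(p_y, p_x) ≈ -104.01°.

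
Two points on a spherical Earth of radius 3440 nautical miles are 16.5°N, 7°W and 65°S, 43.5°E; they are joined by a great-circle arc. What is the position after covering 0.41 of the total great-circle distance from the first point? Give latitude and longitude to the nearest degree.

≈ 18°S, 5°E

Convert each endpoint to a unit vector on the sphere (x = cos φ cos λ, y = cos φ sin λ, z = sin φ).
The central angle between the endpoints is δ = arccos(p₁·p₂) ≈ 1.570 rad (90.0°).
Interpolate at f = 0.41 with slerp weights a = sin((1−f)δ)/sin δ ≈ 0.800, b = sin(fδ)/sin δ ≈ 0.600.
p = a·p₁ + b·p₂ ≈ (0.945, 0.081, -0.317); φ = arcsin(p_z) ≈ -18.48°, λ = atan2(p_y, p_x) ≈ 4.91°.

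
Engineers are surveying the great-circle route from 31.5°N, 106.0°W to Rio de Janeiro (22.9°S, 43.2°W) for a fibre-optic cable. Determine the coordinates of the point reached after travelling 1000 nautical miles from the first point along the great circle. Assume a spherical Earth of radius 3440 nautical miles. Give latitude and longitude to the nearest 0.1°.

≈ 21.3°N, 91.2°W

From cos δ = sin φ₁ sin φ₂ + cos φ₁ cos φ₂ cos Δλ, the central angle is δ ≈ 1.414 rad (81.0°). The total great-circle distance is δ·R ≈ 1.414 × 3440 ≈ 4866 nmi, so the target fraction is f = 1000/4866 ≈ 0.206.
Interpolate at f ≈ 0.206 with slerp weights a = sin((1−f)δ)/sin δ ≈ 0.913, b = sin(fδ)/sin δ ≈ 0.290.
p = a·p₁ + b·p₂ ≈ (-0.020, -0.931, 0.364); φ = arcsin(p_z) ≈ 21.35°, λ = atan2(p_y, p_x) ≈ -91.21°.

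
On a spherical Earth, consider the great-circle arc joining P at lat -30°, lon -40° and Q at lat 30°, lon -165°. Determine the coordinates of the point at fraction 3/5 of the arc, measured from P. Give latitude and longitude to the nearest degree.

The haversine formula gives a central angle δ ≈ 2.319 rad (132.9°) between the endpoints.
Interpolate at f = 3/5 with slerp weights a = sin((1−f)δ)/sin δ ≈ 1.092, b = sin(fδ)/sin δ ≈ 1.342.
p = a·p₁ + b·p₂ ≈ (-0.399, -0.908, 0.125); φ = arcsin(p_z) ≈ 7.20°, λ = atan2(p_y, p_x) ≈ -113.69°.

≈ lat 7°, lon -114°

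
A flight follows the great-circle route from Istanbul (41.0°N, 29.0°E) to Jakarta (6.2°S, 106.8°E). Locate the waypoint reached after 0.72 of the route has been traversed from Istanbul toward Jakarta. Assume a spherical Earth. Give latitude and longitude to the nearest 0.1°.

The haversine formula gives a central angle δ ≈ 1.483 rad (85.0°) between the endpoints.
Interpolate at f = 0.72 with slerp weights a = sin((1−f)δ)/sin δ ≈ 0.405, b = sin(fδ)/sin δ ≈ 0.880.
p = a·p₁ + b·p₂ ≈ (0.015, 0.985, 0.171); φ = arcsin(p_z) ≈ 9.83°, λ = atan2(p_y, p_x) ≈ 89.15°.

≈ (9.8°N, 89.2°E)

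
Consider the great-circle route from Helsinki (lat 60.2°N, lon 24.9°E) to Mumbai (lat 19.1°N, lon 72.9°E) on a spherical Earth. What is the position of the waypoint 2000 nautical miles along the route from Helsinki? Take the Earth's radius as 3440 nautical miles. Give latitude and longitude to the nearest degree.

Write both endpoints as unit vectors p₁, p₂ with components (cos φ cos λ, cos φ sin λ, sin φ).
The central angle between the endpoints is δ = arccos(p₁·p₂) ≈ 0.930 rad (53.3°). The total great-circle distance is δ·R ≈ 0.930 × 3440 ≈ 3198 nmi, so the target fraction is f = 2000/3198 ≈ 0.625.
Interpolate at f ≈ 0.625 with slerp weights a = sin((1−f)δ)/sin δ ≈ 0.426, b = sin(fδ)/sin δ ≈ 0.685.
p = a·p₁ + b·p₂ ≈ (0.382, 0.708, 0.594); φ = arcsin(p_z) ≈ 36.42°, λ = atan2(p_y, p_x) ≈ 61.63°.

≈ lat 36°N, lon 62°E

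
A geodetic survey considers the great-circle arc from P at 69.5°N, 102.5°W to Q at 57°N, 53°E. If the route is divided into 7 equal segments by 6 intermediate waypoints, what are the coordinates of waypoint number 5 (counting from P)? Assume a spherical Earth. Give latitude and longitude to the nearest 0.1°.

From cos δ = sin φ₁ sin φ₂ + cos φ₁ cos φ₂ cos Δλ, the central angle is δ ≈ 0.912 rad (52.3°).
Interpolate at f = 5/7 with slerp weights a = sin((1−f)δ)/sin δ ≈ 0.326, b = sin(fδ)/sin δ ≈ 0.767.
p = a·p₁ + b·p₂ ≈ (0.227, 0.222, 0.948); φ = arcsin(p_z) ≈ 71.50°, λ = atan2(p_y, p_x) ≈ 44.42°.

≈ 71.5°N, 44.4°E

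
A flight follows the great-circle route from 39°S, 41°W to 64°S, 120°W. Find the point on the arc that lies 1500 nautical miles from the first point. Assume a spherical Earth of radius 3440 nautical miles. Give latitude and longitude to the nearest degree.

≈ 58°S, 67°W

Write both endpoints as unit vectors p₁, p₂ with components (cos φ cos λ, cos φ sin λ, sin φ).
The central angle between the endpoints is δ = arccos(p₁·p₂) ≈ 0.888 rad (50.9°). The total great-circle distance is δ·R ≈ 0.888 × 3440 ≈ 3056 nmi, so the target fraction is f = 1500/3056 ≈ 0.491.
Interpolate at f ≈ 0.491 with slerp weights a = sin((1−f)δ)/sin δ ≈ 0.563, b = sin(fδ)/sin δ ≈ 0.544.
p = a·p₁ + b·p₂ ≈ (0.211, -0.494, -0.844); φ = arcsin(p_z) ≈ -57.52°, λ = atan2(p_y, p_x) ≈ -66.86°.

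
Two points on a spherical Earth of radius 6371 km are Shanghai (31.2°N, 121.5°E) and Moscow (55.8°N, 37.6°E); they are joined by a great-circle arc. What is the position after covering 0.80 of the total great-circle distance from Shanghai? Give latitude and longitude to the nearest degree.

The haversine formula gives a central angle δ ≈ 1.071 rad (61.3°) between the endpoints.
Interpolate at f = 0.80 with slerp weights a = sin((1−f)δ)/sin δ ≈ 0.242, b = sin(fδ)/sin δ ≈ 0.861.
p = a·p₁ + b·p₂ ≈ (0.275, 0.472, 0.838); φ = arcsin(p_z) ≈ 56.89°, λ = atan2(p_y, p_x) ≈ 59.75°.

≈ 57°N, 60°E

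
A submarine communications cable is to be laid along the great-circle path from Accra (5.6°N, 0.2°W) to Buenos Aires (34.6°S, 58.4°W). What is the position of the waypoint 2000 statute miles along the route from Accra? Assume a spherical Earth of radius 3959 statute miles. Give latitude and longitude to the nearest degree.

Convert each endpoint to a unit vector on the sphere (x = cos φ cos λ, y = cos φ sin λ, z = sin φ).
The central angle between the endpoints is δ = arccos(p₁·p₂) ≈ 1.185 rad (67.9°). The total great-circle distance is δ·R ≈ 1.185 × 3959 ≈ 4692 mi, so the target fraction is f = 2000/4692 ≈ 0.426.
Interpolate at f ≈ 0.426 with slerp weights a = sin((1−f)δ)/sin δ ≈ 0.679, b = sin(fδ)/sin δ ≈ 0.522.
p = a·p₁ + b·p₂ ≈ (0.901, -0.369, -0.230); φ = arcsin(p_z) ≈ -13.32°, λ = atan2(p_y, p_x) ≈ -22.26°.

≈ 13°S, 22°W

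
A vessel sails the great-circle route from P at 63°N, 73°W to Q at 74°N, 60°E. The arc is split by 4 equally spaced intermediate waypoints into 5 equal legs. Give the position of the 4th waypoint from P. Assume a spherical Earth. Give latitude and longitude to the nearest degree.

≈ 80°N, 36°E

Write both endpoints as unit vectors p₁, p₂ with components (cos φ cos λ, cos φ sin λ, sin φ).
The central angle between the endpoints is δ = arccos(p₁·p₂) ≈ 0.690 rad (39.5°).
Interpolate at f = 4/5 with slerp weights a = sin((1−f)δ)/sin δ ≈ 0.216, b = sin(fδ)/sin δ ≈ 0.824.
p = a·p₁ + b·p₂ ≈ (0.142, 0.103, 0.984); φ = arcsin(p_z) ≈ 79.89°, λ = atan2(p_y, p_x) ≈ 35.87°.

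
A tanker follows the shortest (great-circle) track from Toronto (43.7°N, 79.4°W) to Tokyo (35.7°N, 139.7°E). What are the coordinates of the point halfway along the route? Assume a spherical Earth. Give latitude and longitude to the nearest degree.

Write both endpoints as unit vectors p₁, p₂ with components (cos φ cos λ, cos φ sin λ, sin φ).
The central angle between the endpoints is δ = arccos(p₁·p₂) ≈ 1.623 rad (93.0°).
Interpolate at f = 1/2 with slerp weights a = sin((1−f)δ)/sin δ ≈ 0.726, b = sin(fδ)/sin δ ≈ 0.726.
p = a·p₁ + b·p₂ ≈ (-0.353, -0.135, 0.926); φ = arcsin(p_z) ≈ 67.78°, λ = atan2(p_y, p_x) ≈ -159.13°.

≈ (68°N, 159°W)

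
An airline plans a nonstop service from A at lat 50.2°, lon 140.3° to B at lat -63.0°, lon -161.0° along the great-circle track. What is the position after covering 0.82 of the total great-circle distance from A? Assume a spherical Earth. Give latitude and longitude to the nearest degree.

≈ lat -44°, lon 179°

The haversine formula gives a central angle δ ≈ 2.134 rad (122.2°) between the endpoints.
Interpolate at f = 0.82 with slerp weights a = sin((1−f)δ)/sin δ ≈ 0.443, b = sin(fδ)/sin δ ≈ 1.164.
p = a·p₁ + b·p₂ ≈ (-0.718, 0.009, -0.696); φ = arcsin(p_z) ≈ -44.14°, λ = atan2(p_y, p_x) ≈ 179.27°.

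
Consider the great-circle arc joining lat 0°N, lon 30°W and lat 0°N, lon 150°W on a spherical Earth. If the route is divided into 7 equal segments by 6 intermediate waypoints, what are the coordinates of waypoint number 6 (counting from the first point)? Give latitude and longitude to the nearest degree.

≈ lat 0°N, lon 133°W

From cos δ = sin φ₁ sin φ₂ + cos φ₁ cos φ₂ cos Δλ, the central angle is δ ≈ 2.094 rad (120.0°).
Interpolate at f = 6/7 with slerp weights a = sin((1−f)δ)/sin δ ≈ 0.340, b = sin(fδ)/sin δ ≈ 1.126.
p = a·p₁ + b·p₂ ≈ (-0.680, -0.733, 0.000); φ = arcsin(p_z) ≈ 0.00°, λ = atan2(p_y, p_x) ≈ -132.86°.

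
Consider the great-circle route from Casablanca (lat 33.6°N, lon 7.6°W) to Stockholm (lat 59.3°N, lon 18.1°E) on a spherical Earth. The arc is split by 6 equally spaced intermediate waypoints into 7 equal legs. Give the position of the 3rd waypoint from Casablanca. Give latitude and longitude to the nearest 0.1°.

≈ lat 45.3°N, lon 0.5°E

Convert each endpoint to a unit vector on the sphere (x = cos φ cos λ, y = cos φ sin λ, z = sin φ).
The central angle between the endpoints is δ = arccos(p₁·p₂) ≈ 0.537 rad (30.8°).
Interpolate at f = 3/7 with slerp weights a = sin((1−f)δ)/sin δ ≈ 0.591, b = sin(fδ)/sin δ ≈ 0.446.
p = a·p₁ + b·p₂ ≈ (0.704, 0.006, 0.710); φ = arcsin(p_z) ≈ 45.25°, λ = atan2(p_y, p_x) ≈ 0.46°.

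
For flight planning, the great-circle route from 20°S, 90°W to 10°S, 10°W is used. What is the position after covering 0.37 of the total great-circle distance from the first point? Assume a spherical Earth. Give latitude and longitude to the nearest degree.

The haversine formula gives a central angle δ ≈ 1.349 rad (77.3°) between the endpoints.
Interpolate at f = 0.37 with slerp weights a = sin((1−f)δ)/sin δ ≈ 0.770, b = sin(fδ)/sin δ ≈ 0.491.
p = a·p₁ + b·p₂ ≈ (0.476, -0.807, -0.349); φ = arcsin(p_z) ≈ -20.40°, λ = atan2(p_y, p_x) ≈ -59.49°.

≈ 20°S, 59°W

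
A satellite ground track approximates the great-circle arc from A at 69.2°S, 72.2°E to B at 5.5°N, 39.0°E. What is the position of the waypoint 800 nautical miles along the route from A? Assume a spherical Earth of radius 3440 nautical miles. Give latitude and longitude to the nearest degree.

The haversine formula gives a central angle δ ≈ 1.363 rad (78.1°) between the endpoints. The total great-circle distance is δ·R ≈ 1.363 × 3440 ≈ 4689 nmi, so the target fraction is f = 800/4689 ≈ 0.171.
Interpolate at f ≈ 0.171 with slerp weights a = sin((1−f)δ)/sin δ ≈ 0.925, b = sin(fδ)/sin δ ≈ 0.236.
p = a·p₁ + b·p₂ ≈ (0.283, 0.460, -0.842); φ = arcsin(p_z) ≈ -57.32°, λ = atan2(p_y, p_x) ≈ 58.45°.

≈ 57°S, 58°E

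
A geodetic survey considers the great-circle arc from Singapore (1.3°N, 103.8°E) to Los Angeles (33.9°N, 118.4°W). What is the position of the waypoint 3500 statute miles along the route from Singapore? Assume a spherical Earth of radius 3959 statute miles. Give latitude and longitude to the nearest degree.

Convert each endpoint to a unit vector on the sphere (x = cos φ cos λ, y = cos φ sin λ, z = sin φ).
The central angle between the endpoints is δ = arccos(p₁·p₂) ≈ 2.217 rad (127.0°). The total great-circle distance is δ·R ≈ 2.217 × 3959 ≈ 8777 mi, so the target fraction is f = 3500/8777 ≈ 0.399.
Interpolate at f ≈ 0.399 with slerp weights a = sin((1−f)δ)/sin δ ≈ 1.217, b = sin(fδ)/sin δ ≈ 0.969.
p = a·p₁ + b·p₂ ≈ (-0.673, 0.475, 0.568); φ = arcsin(p_z) ≈ 34.60°, λ = atan2(p_y, p_x) ≈ 144.80°.

≈ 35°N, 145°E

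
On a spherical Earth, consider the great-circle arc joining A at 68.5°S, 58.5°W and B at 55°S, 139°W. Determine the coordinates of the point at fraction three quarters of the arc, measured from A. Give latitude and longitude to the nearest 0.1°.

≈ 62.0°S, 127.1°W

Convert each endpoint to a unit vector on the sphere (x = cos φ cos λ, y = cos φ sin λ, z = sin φ).
The central angle between the endpoints is δ = arccos(p₁·p₂) ≈ 0.649 rad (37.2°).
Interpolate at f = 3/4 with slerp weights a = sin((1−f)δ)/sin δ ≈ 0.267, b = sin(fδ)/sin δ ≈ 0.774.
p = a·p₁ + b·p₂ ≈ (-0.284, -0.375, -0.883); φ = arcsin(p_z) ≈ -61.96°, λ = atan2(p_y, p_x) ≈ -127.14°.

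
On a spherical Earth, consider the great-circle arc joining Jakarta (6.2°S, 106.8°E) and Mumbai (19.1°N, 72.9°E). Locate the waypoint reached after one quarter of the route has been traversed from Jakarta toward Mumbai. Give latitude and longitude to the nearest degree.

≈ 0°N, 99°E

The haversine formula gives a central angle δ ≈ 0.731 rad (41.9°) between the endpoints.
Interpolate at f = 1/4 with slerp weights a = sin((1−f)δ)/sin δ ≈ 0.781, b = sin(fδ)/sin δ ≈ 0.272.
p = a·p₁ + b·p₂ ≈ (-0.149, 0.989, 0.005); φ = arcsin(p_z) ≈ 0.27°, λ = atan2(p_y, p_x) ≈ 98.55°.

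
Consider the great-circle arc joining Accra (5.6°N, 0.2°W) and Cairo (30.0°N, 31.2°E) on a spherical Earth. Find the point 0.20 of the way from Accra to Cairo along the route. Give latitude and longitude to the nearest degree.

From cos δ = sin φ₁ sin φ₂ + cos φ₁ cos φ₂ cos Δλ, the central angle is δ ≈ 0.669 rad (38.3°).
Interpolate at f = 0.20 with slerp weights a = sin((1−f)δ)/sin δ ≈ 0.822, b = sin(fδ)/sin δ ≈ 0.215.
p = a·p₁ + b·p₂ ≈ (0.978, 0.094, 0.188); φ = arcsin(p_z) ≈ 10.82°, λ = atan2(p_y, p_x) ≈ 5.47°.

≈ 11°N, 5°E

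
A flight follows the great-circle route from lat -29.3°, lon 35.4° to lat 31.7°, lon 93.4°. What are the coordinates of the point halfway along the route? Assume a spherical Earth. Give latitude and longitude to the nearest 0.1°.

≈ lat 1.4°, lon 64.0°

From cos δ = sin φ₁ sin φ₂ + cos φ₁ cos φ₂ cos Δλ, the central angle is δ ≈ 1.434 rad (82.2°).
Interpolate at f = 1/2 with slerp weights a = sin((1−f)δ)/sin δ ≈ 0.663, b = sin(fδ)/sin δ ≈ 0.663.
p = a·p₁ + b·p₂ ≈ (0.438, 0.899, 0.024); φ = arcsin(p_z) ≈ 1.37°, λ = atan2(p_y, p_x) ≈ 64.01°.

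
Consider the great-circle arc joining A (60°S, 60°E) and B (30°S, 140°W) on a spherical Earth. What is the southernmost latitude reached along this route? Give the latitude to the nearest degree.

The great circle lies in the plane with unit normal n̂ = (p₁ × p₂)/|p₁ × p₂|.
Here n̂_z ≈ +0.148; the vertex latitude is φ_max = arccos|n̂_z| ≈ 81.5°.
Check via Clairaut: cos φ_max = |cos φ₁| · sin C = cos(60.0°)·sin(162.8°) ≈ 0.148, again giving ≈ 81.5°.

≈ 81°S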